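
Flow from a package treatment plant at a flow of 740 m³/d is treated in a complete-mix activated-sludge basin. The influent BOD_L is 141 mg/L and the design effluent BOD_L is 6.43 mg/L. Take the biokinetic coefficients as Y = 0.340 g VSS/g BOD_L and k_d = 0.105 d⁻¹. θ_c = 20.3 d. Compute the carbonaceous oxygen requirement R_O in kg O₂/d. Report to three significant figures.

R_O ≈ 84.2 kg O₂/d

The observed yield is Y_obs = Y/(1 + k_d·θ_c) = 0.340 / (1 + 0.105 × 20.3) = 0.340 / 3.131 = 0.1086 g VSS per g BOD_L removed.
Substrate removed = Q·(S₀ − S) = 740 m³/d × (141 − 6.43) g/m³ = 9.96×10^4 g/d = 99.58 kg/d.
Biomass synthesised: P_X = Y_obs × 99.58 = 10.81 kg VSS/d.
Carbonaceous O₂ demand = substrate oxidised − cell-mass equivalent = 99.58 − 1.42 × 10.81 = 84.23 kg O₂/d.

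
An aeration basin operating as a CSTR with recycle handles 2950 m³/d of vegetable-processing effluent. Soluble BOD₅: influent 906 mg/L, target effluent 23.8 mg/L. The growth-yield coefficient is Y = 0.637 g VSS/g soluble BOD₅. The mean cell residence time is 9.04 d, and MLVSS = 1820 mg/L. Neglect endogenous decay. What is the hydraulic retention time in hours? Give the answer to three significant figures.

With k_d = 0 the design equation reduces to V = Y Q (S₀−S) θ_c / X = 0.637 × 2950 × (906 − 23.8) × 9.04 / 1820 = 8234 m³.
τ = V/Q = 8234/2950 = 2.791 d, or 66.99 h.

τ ≈ 67.0 h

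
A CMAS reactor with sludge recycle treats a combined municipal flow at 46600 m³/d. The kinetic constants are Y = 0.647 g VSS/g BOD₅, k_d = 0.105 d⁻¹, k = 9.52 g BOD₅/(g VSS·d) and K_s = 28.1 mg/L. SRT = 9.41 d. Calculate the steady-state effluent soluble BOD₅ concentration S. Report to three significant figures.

Effluent substrate depends only on kinetics and SRT: S = K_s(1 + k_d θ_c) / [θ_c(Yk − k_d) − 1] = 28.1 × (1 + 0.105 × 9.41) / [9.41 × (0.647 × 9.52 − 0.105) − 1] = 55.86 / 55.97 = 0.9981 mg/L.

S ≈ 0.998 mg/L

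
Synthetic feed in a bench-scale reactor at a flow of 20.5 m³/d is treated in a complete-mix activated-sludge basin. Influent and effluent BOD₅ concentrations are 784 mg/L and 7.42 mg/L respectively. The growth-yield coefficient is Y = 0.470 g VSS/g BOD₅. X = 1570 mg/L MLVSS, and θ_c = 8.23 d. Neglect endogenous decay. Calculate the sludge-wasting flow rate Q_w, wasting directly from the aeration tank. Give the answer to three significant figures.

Q_w ≈ 4.77 m³/d

With k_d = 0 the design equation reduces to V = Y Q (S₀−S) θ_c / X = 0.470 × 20.5 × (784 − 7.42) × 8.23 / 1570 = 39.22 m³.
With mixed-liquor wasting, θ_c = V/Q_w, so Q_w = V/θ_c = 39.22/8.23 = 4.766 m³/d.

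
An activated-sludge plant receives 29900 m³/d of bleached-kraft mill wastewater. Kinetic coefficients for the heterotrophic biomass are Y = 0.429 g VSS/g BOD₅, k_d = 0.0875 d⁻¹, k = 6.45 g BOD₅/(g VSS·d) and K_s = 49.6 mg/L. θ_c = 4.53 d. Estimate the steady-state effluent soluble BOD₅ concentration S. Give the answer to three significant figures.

S ≈ 6.22 mg/L

From the Monod/SRT balance for a CMAS, S = K_s·(1+k_d θ_c)/[θ_c·(Y k − k_d) − 1] = 49.6 × (1 + 0.0875 × 4.53) / [4.53 × (0.429 × 6.45 − 0.0875) − 1] = 69.26 / 11.14 = 6.218 mg/L.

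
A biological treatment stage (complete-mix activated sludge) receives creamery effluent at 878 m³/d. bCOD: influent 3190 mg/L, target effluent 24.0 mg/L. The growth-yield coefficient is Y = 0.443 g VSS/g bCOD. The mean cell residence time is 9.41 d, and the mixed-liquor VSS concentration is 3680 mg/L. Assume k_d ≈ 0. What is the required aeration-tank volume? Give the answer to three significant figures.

V ≈ 3150 m³

Biomass mass balance (decay neglected): V·X = Y·Q·(S₀ − S)·θ_c, so V = 0.443 × 878 × (3190 − 24.0) × 9.41 / 3680 = 3149 m³.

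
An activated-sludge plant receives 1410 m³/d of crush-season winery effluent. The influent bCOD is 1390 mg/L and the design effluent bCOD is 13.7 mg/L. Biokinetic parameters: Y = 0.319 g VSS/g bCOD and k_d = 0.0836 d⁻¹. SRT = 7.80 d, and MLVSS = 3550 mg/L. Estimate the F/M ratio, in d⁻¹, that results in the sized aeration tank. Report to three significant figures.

F/M ≈ 0.671 d⁻¹

Rearranging the biomass balance for a CMAS with decay, V = Y·Q·ΔS·θ_c / [X·(1+k_d θ_c)] = 0.319 × 1410 × (1390 − 13.7) × 7.80 / [3550 × (1 + 0.0836 × 7.80)] = 4.83×10^6 / 5865 = 823.3 m³.
F/M = Q·S₀ / (V·X) = 1410 × 1390 / (823.3 × 3550) = 0.6706 g bCOD·(g VSS·d)⁻¹.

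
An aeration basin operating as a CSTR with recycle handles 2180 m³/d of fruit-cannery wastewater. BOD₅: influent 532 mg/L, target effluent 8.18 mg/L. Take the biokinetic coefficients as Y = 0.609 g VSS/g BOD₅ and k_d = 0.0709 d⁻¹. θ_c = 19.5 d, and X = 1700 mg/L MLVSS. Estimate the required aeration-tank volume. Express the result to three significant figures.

From the SRT design equation V = Y Q (S₀−S) θ_c / [X (1 + k_d θ_c)] = 0.609 × 2180 × (532 − 8.18) × 19.5 / [1700 × (1 + 0.0709 × 19.5)] = 1.36×10^7 / 4050 = 3348 m³.

V ≈ 3350 m³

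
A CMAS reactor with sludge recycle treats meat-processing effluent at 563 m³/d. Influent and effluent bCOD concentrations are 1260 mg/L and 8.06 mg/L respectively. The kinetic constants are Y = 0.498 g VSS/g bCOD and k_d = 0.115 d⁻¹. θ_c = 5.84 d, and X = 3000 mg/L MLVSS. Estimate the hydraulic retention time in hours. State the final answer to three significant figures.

Steady-state biomass mass balance: V·X·(1 + k_d·θ_c) = Y·Q·(S₀ − S)·θ_c, so V = 0.498 × 563 × (1260 − 8.06) × 5.84 / [3000 × (1 + 0.115 × 5.84)] = 2.05×10^6 / 5015 = 408.8 m³.
HRT = V/Q = 408.8 m³ / 563 m³·d⁻¹ = 0.7261 d × 24 = 17.43 h.

τ ≈ 17.4 h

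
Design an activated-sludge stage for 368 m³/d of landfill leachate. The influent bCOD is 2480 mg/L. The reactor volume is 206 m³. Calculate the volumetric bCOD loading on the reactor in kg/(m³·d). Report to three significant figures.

Volumetric loading L_v = Q·S₀ / V = 368 × 2480 g/m³ / 206.0 m³ = 4430 g/(m³·d) = 4.430 kg bCOD/(m³·d).

L_v ≈ 4.43 kg bCOD/(m³·d)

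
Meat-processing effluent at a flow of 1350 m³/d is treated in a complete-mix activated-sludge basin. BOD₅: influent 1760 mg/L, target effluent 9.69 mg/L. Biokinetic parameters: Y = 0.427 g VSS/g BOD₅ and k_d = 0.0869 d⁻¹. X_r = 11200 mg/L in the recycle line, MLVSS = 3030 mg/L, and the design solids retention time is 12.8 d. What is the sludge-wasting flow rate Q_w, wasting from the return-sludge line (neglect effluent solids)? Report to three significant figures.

From the SRT design equation V = Y Q (S₀−S) θ_c / [X (1 + k_d θ_c)] = 0.427 × 1350 × (1760 − 9.69) × 12.8 / [3030 × (1 + 0.0869 × 12.8)] = 1.29×10^7 / 6400 = 2018 m³.
θ_c = V·X/(Q_w·X_r) when wasting from the recycle, so Q_w = V·X/(θ_c·X_r) = 2018 × 3030 / (12.8 × 11200) = 42.65 m³/d.

Q_w ≈ 42.6 m³/d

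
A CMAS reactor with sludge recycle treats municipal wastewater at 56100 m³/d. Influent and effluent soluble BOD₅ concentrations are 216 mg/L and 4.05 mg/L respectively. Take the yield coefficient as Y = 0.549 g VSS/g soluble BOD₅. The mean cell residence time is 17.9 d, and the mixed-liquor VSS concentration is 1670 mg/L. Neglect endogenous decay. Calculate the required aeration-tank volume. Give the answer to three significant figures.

V·X = Y·Q·ΔS·θ_c gives V = 0.549 × 56100 × (216 − 4.05) × 17.9 / 1670 = 69969 m³.

V ≈ 70000 m³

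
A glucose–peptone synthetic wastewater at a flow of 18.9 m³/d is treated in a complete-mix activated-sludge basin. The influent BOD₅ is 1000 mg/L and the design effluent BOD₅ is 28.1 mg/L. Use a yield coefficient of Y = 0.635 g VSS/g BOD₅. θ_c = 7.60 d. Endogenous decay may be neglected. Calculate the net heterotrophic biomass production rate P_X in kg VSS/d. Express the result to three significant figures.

With endogenous decay neglected, the observed yield equals the true yield: Y_obs = Y = 0.635 g VSS/g BOD₅.
Substrate removed = Q·(S₀ − S) = 18.9 m³/d × (1000 − 28.1) g/m³ = 1.84×10^4 g/d = 18.37 kg/d.
Biomass produced: P_X = Y_obs·Q·ΔS = 0.6350 × 18.37 ≈ 11.66 kg VSS/d.

P_X ≈ 11.7 kg VSS/d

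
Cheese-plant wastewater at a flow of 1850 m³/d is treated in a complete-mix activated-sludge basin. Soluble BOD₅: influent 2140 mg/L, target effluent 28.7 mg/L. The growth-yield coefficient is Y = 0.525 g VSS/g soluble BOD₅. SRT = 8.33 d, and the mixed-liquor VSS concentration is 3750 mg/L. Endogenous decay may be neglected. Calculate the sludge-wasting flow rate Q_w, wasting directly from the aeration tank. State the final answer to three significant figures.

Q_w ≈ 547 m³/d

With k_d = 0 the design equation reduces to V = Y Q (S₀−S) θ_c / X = 0.525 × 1850 × (2140 − 28.7) × 8.33 / 3750 = 4555 m³.
With mixed-liquor wasting, θ_c = V/Q_w, so Q_w = V/θ_c = 4555/8.33 = 546.8 m³/d.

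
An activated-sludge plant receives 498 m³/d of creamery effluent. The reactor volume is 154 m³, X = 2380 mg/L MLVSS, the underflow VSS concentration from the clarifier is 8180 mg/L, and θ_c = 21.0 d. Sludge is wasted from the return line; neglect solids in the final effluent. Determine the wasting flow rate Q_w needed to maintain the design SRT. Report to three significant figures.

Wasting from the return line (neglecting effluent solids): Q_w = V·X / (θ_c·X_r) = 154.0 × 2380 / (21.0 × 8180) = 2.134 m³/d.

Q_w ≈ 2.13 m³/d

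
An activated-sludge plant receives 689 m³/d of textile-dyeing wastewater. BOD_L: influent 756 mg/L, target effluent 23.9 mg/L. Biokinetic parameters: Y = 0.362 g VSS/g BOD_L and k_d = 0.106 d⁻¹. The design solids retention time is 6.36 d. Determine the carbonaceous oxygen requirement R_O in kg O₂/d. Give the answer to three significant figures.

Correct the yield for decay: Y_obs = Y/(1 + k_d θ_c) = 0.362 / (1 + 0.106 × 6.36) = 0.362 / 1.674 = 0.2162.
Substrate removed = Q·(S₀ − S) = 689 m³/d × (756 − 23.9) g/m³ = 5.04×10^5 g/d = 504.4 kg/d.
Net sludge production P_X = 0.2162 × 504.4 = 109.1 kg VSS/d.
Carbonaceous O₂ demand = substrate oxidised − cell-mass equivalent = 504.4 − 1.42 × 109.1 = 349.5 kg O₂/d.

R_O ≈ 350 kg O₂/d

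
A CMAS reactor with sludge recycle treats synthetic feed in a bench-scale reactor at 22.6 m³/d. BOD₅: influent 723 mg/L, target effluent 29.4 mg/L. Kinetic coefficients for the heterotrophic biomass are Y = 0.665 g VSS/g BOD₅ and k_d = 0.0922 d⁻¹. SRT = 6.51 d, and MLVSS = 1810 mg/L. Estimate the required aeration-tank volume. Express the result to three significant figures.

V ≈ 23.4 m³

Steady-state biomass mass balance: V·X·(1 + k_d·θ_c) = Y·Q·(S₀ − S)·θ_c, so V = 0.665 × 22.6 × (723 − 29.4) × 6.51 / [1810 × (1 + 0.0922 × 6.51)] = 6.79×10^4 / 2896 = 23.43 m³.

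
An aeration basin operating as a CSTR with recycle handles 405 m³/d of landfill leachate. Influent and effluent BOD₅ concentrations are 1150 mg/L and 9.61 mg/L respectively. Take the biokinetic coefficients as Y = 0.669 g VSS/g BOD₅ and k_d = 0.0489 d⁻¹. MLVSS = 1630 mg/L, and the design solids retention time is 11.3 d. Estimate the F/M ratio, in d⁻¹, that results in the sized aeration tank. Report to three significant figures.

F/M ≈ 0.207 d⁻¹

Steady-state biomass mass balance: V·X·(1 + k_d·θ_c) = Y·Q·(S₀ − S)·θ_c, so V = 0.669 × 405 × (1150 − 9.61) × 11.3 / [1630 × (1 + 0.0489 × 11.3)] = 3.49×10^6 / 2531 = 1380 m³.
F/M = applied load / biomass = Q·S₀/(V·X) = 405 × 1150 / (1380 × 1630) = 0.2071 d⁻¹.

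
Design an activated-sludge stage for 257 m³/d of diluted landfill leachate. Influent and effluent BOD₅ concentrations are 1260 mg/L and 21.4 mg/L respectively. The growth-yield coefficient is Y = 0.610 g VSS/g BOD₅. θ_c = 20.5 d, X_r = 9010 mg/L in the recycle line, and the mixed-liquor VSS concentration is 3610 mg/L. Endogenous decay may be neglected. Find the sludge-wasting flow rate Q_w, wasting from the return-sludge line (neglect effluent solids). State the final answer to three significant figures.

With k_d = 0 the design equation reduces to V = Y Q (S₀−S) θ_c / X = 0.610 × 257 × (1260 − 21.4) × 20.5 / 3610 = 1103 m³.
Wasting from the return line (neglecting effluent solids): Q_w = V·X / (θ_c·X_r) = 1103 × 3610 / (20.5 × 9010) = 21.55 m³/d.

Q_w ≈ 21.6 m³/d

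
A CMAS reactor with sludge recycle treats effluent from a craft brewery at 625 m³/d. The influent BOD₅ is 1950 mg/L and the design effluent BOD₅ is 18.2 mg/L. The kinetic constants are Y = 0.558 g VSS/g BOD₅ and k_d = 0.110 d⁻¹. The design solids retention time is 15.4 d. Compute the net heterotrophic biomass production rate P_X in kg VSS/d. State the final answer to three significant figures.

The observed yield is Y_obs = Y/(1 + k_d·θ_c) = 0.558 / (1 + 0.110 × 15.4) = 0.558 / 2.694 = 0.2071 g VSS per g BOD₅ removed.
ΔS = 1950 − 18.2 = 1932 mg/L, so the substrate removal rate is 625 × 1932/1000 = 1207 kg BOD₅/d.
Biomass produced: P_X = Y_obs·Q·ΔS = 0.2071 × 1207 ≈ 250.1 kg VSS/d.

P_X ≈ 250 kg VSS/d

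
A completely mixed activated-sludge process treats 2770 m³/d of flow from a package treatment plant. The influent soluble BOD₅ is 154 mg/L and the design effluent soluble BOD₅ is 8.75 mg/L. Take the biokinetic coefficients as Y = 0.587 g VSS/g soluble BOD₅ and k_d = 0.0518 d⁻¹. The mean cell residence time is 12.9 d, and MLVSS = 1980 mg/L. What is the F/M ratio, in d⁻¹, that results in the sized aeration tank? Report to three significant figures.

Steady-state biomass mass balance: V·X·(1 + k_d·θ_c) = Y·Q·(S₀ − S)·θ_c, so V = 0.587 × 2770 × (154 − 8.75) × 12.9 / [1980 × (1 + 0.0518 × 12.9)] = 3.05×10^6 / 3303 = 922.4 m³.
F/M = applied load / biomass = Q·S₀/(V·X) = 2770 × 154 / (922.4 × 1980) = 0.2336 d⁻¹.

F/M ≈ 0.234 d⁻¹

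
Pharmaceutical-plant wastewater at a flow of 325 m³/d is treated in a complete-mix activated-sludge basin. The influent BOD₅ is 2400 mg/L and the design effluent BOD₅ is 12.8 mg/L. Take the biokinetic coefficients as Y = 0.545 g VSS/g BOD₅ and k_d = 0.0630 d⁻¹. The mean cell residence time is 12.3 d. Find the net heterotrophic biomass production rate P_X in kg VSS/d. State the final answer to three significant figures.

Y_obs = Y / (1 + k_d θ_c) = 0.545 / (1 + 0.0630 × 12.3) = 0.545 / 1.775 = 0.3071.
ΔS = 2400 − 12.8 = 2387 mg/L, so the substrate removal rate is 325 × 2387/1000 = 775.8 kg BOD₅/d.
P_X = Y_obs · Q(S₀ − S) = 0.3071 × 775.8 = 238.2 kg VSS/d.

P_X ≈ 238 kg VSS/d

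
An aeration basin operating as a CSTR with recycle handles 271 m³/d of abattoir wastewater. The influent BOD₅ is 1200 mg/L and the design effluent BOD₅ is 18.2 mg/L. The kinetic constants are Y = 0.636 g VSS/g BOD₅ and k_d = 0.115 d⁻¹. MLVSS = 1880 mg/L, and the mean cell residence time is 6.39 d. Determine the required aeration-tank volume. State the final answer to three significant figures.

Steady-state biomass mass balance: V·X·(1 + k_d·θ_c) = Y·Q·(S₀ − S)·θ_c, so V = 0.636 × 271 × (1200 − 18.2) × 6.39 / [1880 × (1 + 0.115 × 6.39)] = 1.3×10^6 / 3262 = 399.1 m³.

V ≈ 399 m³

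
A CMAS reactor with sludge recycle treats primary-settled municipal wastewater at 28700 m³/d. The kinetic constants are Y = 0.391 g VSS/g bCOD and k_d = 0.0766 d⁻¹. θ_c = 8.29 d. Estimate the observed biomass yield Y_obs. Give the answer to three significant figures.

Observed yield with endogenous decay: Y_obs = Y / (1 + k_d·θ_c) = 0.391 / (1 + 0.0766 × 8.29) = 0.391 / 1.635 = 0.2391 g VSS/g bCOD.

Y_obs ≈ 0.239 g VSS/g bCOD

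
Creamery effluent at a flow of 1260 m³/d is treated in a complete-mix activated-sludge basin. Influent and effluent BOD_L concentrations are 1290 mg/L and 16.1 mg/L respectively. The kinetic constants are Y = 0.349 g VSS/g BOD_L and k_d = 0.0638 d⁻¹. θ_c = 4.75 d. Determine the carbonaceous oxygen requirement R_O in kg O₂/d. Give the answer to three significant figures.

The observed yield is Y_obs = Y/(1 + k_d·θ_c) = 0.349 / (1 + 0.0638 × 4.75) = 0.349 / 1.303 = 0.2678 g VSS per g BOD_L removed.
Substrate removed = Q·(S₀ − S) = 1260 m³/d × (1290 − 16.1) g/m³ = 1.61×10^6 g/d = 1605 kg/d.
P_X = Y_obs·Q·(S₀ − S) = 0.2678 × 1605 = 429.9 kg VSS/d.
R_O = Q·(S₀ − S) − 1.42·P_X = 1605 − 1.42 × 429.9 = 994.7 kg O₂/d.

R_O ≈ 995 kg O₂/d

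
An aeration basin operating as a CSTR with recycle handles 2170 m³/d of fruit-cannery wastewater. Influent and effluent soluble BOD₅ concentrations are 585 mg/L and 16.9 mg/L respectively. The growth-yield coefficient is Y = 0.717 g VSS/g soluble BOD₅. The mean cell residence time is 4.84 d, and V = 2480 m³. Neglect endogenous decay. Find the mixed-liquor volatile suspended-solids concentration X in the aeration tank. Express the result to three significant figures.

X = Y·Q·ΔS·θ_c / V = 0.717 × 2170 × (585 − 16.9) × 4.84 / 2480 = 1725 mg/L.

X ≈ 1730 mg/L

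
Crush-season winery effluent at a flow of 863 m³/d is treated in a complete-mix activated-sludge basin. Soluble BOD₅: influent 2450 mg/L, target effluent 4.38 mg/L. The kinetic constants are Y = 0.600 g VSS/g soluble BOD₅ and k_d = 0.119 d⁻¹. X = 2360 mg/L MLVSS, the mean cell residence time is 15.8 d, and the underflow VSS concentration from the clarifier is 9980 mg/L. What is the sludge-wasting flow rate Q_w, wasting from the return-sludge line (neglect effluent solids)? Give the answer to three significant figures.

Q_w ≈ 44.1 m³/d

From the SRT design equation V = Y Q (S₀−S) θ_c / [X (1 + k_d θ_c)] = 0.600 × 863 × (2450 − 4.38) × 15.8 / [2360 × (1 + 0.119 × 15.8)] = 2×10^7 / 6797 = 2944 m³.
Wasting from the return line (neglecting effluent solids): Q_w = V·X / (θ_c·X_r) = 2944 × 2360 / (15.8 × 9980) = 44.06 m³/d.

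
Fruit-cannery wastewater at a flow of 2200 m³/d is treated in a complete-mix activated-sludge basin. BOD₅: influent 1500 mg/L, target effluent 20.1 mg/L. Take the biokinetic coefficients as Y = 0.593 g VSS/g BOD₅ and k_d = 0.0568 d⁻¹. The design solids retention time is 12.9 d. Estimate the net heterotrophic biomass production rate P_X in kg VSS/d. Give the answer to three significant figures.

The observed yield is Y_obs = Y/(1 + k_d·θ_c) = 0.593 / (1 + 0.0568 × 12.9) = 0.593 / 1.733 = 0.3422 g VSS per g BOD₅ removed.
Substrate removed = Q·(S₀ − S) = 2200 m³/d × (1500 − 20.1) g/m³ = 3.26×10^6 g/d = 3256 kg/d.
So the net sludge growth is P_X = 0.3422 × 3256 = 1114 kg VSS/d.

P_X ≈ 1110 kg VSS/d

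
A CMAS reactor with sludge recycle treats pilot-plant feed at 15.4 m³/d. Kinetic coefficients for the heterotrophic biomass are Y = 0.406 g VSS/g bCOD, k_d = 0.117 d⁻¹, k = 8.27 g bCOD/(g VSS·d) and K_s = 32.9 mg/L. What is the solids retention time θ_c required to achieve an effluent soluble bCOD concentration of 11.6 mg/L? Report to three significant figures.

θ_c ≈ 1.32 d

Specific growth rate at S = 11.6 mg/L: μ = YkS/(K_s+S) = 0.406·8.27·11.6/(32.9+11.6) = 0.8752 d⁻¹.
Then 1/θ_c = μ − k_d = 0.8752 − 0.117 = 0.7582 d⁻¹, giving θ_c = 1.319 d.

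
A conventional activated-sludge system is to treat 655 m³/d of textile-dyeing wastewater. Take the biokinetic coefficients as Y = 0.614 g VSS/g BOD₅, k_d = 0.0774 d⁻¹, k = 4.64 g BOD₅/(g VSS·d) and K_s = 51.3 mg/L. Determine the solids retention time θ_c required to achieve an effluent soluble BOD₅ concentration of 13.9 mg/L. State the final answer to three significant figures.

At the target effluent, Y k S/(K_s+S) = 0.614×4.64×13.9/65.20 = 0.6074 d⁻¹.
θ_c = 1/(μ − k_d) = 1/(0.6074 − 0.0774) = 1/0.5300 = 1.887 d.

θ_c ≈ 1.89 d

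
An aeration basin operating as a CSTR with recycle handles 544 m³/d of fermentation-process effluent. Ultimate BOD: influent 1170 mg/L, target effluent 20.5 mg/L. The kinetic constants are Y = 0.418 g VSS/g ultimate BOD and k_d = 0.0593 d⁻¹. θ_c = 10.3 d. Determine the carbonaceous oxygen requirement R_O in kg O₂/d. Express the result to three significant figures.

R_O ≈ 395 kg O₂/d

Y_obs = Y / (1 + k_d θ_c) = 0.418 / (1 + 0.0593 × 10.3) = 0.418 / 1.611 = 0.2595.
ΔS = 1170 − 20.5 = 1150 mg/L, so the substrate removal rate is 544 × 1150/1000 = 625.3 kg ultimate BOD/d.
Net sludge production P_X = 0.2595 × 625.3 = 162.3 kg VSS/d.
Carbonaceous O₂ demand = substrate oxidised − cell-mass equivalent = 625.3 − 1.42 × 162.3 = 394.9 kg O₂/d.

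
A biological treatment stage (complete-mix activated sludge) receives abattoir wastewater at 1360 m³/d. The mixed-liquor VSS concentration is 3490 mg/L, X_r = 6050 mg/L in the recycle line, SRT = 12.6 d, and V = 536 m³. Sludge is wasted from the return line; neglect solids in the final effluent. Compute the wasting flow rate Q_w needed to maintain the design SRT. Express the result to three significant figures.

Q_w ≈ 24.5 m³/d

θ_c = V·X/(Q_w·X_r) when wasting from the recycle, so Q_w = V·X/(θ_c·X_r) = 536.0 × 3490 / (12.6 × 6050) = 24.54 m³/d.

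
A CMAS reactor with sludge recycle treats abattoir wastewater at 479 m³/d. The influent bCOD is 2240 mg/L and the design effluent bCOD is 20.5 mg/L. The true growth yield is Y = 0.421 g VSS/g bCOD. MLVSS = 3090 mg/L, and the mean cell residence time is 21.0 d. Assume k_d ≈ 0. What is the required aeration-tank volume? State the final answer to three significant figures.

V·X = Y·Q·ΔS·θ_c gives V = 0.421 × 479 × (2240 − 20.5) × 21.0 / 3090 = 3042 m³.

V ≈ 3040 m³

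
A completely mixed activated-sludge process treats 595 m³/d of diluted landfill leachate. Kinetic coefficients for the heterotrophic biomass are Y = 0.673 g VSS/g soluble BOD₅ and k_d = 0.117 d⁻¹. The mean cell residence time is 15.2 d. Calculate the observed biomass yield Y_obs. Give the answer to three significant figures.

Correct the yield for decay: Y_obs = Y/(1 + k_d θ_c) = 0.673 / (1 + 0.117 × 15.2) = 0.673 / 2.778 = 0.2422.

Y_obs ≈ 0.242 g VSS/g soluble BOD₅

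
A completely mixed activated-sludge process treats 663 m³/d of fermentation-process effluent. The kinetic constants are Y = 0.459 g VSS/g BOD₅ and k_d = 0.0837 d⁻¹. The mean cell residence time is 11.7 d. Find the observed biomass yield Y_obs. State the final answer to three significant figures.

Y_obs ≈ 0.232 g VSS/g BOD₅

The observed yield is Y_obs = Y/(1 + k_d·θ_c) = 0.459 / (1 + 0.0837 × 11.7) = 0.459 / 1.979 = 0.2319 g VSS per g BOD₅ removed.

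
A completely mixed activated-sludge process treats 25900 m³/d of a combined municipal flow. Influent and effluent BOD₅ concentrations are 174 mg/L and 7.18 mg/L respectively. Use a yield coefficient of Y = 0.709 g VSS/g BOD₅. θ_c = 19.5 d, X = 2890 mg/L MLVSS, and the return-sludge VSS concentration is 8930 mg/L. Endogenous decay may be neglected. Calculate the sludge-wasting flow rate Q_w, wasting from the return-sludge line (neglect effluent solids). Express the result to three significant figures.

Q_w ≈ 343 m³/d

With k_d = 0 the design equation reduces to V = Y Q (S₀−S) θ_c / X = 0.709 × 25900 × (174 − 7.18) × 19.5 / 2890 = 20670 m³.
θ_c = V·X/(Q_w·X_r) when wasting from the recycle, so Q_w = V·X/(θ_c·X_r) = 20670 × 2890 / (19.5 × 8930) = 343.0 m³/d.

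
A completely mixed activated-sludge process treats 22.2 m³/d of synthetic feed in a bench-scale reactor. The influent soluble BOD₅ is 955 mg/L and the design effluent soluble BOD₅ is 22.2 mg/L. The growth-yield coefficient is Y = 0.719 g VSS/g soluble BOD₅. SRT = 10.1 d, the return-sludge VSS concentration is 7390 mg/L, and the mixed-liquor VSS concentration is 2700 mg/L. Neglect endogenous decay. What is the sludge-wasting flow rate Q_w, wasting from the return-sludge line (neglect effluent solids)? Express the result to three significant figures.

Q_w ≈ 2.01 m³/d

Biomass mass balance (decay neglected): V·X = Y·Q·(S₀ − S)·θ_c, so V = 0.719 × 22.2 × (955 − 22.2) × 10.1 / 2700 = 55.70 m³.
Wasting from the return line (neglecting effluent solids): Q_w = V·X / (θ_c·X_r) = 55.70 × 2700 / (10.1 × 7390) = 2.015 m³/d.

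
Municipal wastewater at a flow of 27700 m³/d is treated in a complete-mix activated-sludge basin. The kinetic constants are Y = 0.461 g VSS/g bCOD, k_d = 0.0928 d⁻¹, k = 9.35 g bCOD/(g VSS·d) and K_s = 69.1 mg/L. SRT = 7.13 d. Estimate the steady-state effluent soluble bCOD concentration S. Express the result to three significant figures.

From the Monod/SRT balance for a CMAS, S = K_s·(1+k_d θ_c)/[θ_c·(Y k − k_d) − 1] = 69.1 × (1 + 0.0928 × 7.13) / [7.13 × (0.461 × 9.35 − 0.0928) − 1] = 114.8 / 29.07 = 3.950 mg/L.

S ≈ 3.95 mg/L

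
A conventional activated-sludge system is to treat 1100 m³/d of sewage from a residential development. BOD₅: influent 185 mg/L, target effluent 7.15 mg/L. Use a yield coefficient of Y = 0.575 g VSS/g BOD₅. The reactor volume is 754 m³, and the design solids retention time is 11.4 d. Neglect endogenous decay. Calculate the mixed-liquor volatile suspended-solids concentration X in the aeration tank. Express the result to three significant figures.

X ≈ 1700 mg/L

Without decay, X = Y Q (S₀−S) θ_c / V = 0.575 × 1100 × (185 − 7.15) × 11.4 / 754 = 1701 mg/L.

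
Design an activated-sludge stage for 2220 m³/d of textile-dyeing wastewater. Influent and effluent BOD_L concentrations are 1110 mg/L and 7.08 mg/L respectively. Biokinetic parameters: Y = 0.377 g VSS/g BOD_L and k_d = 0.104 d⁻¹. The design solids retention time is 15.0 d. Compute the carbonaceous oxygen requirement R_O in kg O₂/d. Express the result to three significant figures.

Observed yield with endogenous decay: Y_obs = Y / (1 + k_d·θ_c) = 0.377 / (1 + 0.104 × 15.0) = 0.377 / 2.560 = 0.1473 g VSS/g BOD_L.
Q·(S₀ − S) = 2220 × (1110 − 7.08) × 10⁻³ = 2448 kg/d removed.
Biomass synthesised: P_X = Y_obs × 2448 = 360.6 kg VSS/d.
R_O = Q·ΔS − 1.42 P_X = 2448 − 512.0 = 1936 kg O₂/d.

R_O ≈ 1940 kg O₂/d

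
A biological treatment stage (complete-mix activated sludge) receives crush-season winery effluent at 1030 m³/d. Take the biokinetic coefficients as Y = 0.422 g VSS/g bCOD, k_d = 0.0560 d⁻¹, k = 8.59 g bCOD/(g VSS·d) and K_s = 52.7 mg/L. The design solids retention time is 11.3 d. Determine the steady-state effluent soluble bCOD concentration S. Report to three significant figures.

From the Monod/SRT balance for a CMAS, S = K_s·(1+k_d θ_c)/[θ_c·(Y k − k_d) − 1] = 52.7 × (1 + 0.0560 × 11.3) / [11.3 × (0.422 × 8.59 − 0.0560) − 1] = 86.05 / 39.33 = 2.188 mg/L.

S ≈ 2.19 mg/L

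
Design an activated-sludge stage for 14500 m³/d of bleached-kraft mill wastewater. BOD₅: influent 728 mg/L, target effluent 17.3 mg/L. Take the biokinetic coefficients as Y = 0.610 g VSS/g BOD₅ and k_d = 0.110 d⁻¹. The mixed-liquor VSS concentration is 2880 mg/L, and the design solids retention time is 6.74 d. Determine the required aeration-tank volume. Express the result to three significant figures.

Rearranging the biomass balance for a CMAS with decay, V = Y·Q·ΔS·θ_c / [X·(1+k_d θ_c)] = 0.610 × 14500 × (728 − 17.3) × 6.74 / [2880 × (1 + 0.110 × 6.74)] = 4.24×10^7 / 5015 = 8448 m³.

V ≈ 8450 m³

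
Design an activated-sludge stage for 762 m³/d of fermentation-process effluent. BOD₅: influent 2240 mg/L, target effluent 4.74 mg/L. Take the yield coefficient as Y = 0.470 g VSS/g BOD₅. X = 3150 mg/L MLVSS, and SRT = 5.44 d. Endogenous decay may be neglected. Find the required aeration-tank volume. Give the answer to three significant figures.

V·X = Y·Q·ΔS·θ_c gives V = 0.470 × 762 × (2240 − 4.74) × 5.44 / 3150 = 1383 m³.

V ≈ 1380 m³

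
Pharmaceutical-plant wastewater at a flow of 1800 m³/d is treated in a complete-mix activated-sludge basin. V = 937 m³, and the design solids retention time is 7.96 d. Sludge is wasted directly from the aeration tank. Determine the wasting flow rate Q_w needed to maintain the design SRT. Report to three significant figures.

For wasting at MLVSS concentration, Q_w = V/θ_c = 937.0/7.96 = 117.7 m³/d.

Q_w ≈ 118 m³/d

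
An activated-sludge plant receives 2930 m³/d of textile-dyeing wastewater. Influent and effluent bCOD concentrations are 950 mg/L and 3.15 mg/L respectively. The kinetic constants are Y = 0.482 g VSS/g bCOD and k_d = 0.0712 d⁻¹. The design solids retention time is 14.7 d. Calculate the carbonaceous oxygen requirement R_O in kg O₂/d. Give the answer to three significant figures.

R_O ≈ 1850 kg O₂/d

Observed yield with endogenous decay: Y_obs = Y / (1 + k_d·θ_c) = 0.482 / (1 + 0.0712 × 14.7) = 0.482 / 2.047 = 0.2355 g VSS/g bCOD.
ΔS = 950 − 3.15 = 946.9 mg/L, so the substrate removal rate is 2930 × 946.9/1000 = 2774 kg bCOD/d.
Biomass synthesised: P_X = Y_obs × 2774 = 653.4 kg VSS/d.
R_O = Q·ΔS − 1.42 P_X = 2774 − 927.8 = 1846 kg O₂/d.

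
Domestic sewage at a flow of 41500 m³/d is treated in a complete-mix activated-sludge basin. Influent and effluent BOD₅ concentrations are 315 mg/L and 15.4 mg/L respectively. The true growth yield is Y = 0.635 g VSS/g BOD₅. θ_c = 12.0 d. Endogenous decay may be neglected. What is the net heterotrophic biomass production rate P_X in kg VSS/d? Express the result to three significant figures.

P_X ≈ 7900 kg VSS/d

Since k_d ≈ 0, Y_obs = Y = 0.635 g VSS/g BOD₅.
Substrate removed = Q·(S₀ − S) = 41500 m³/d × (315 − 15.4) g/m³ = 1.24×10^7 g/d = 12433 kg/d.
Net biomass production P_X = Y_obs × Q·(S₀ − S) = 0.6350 × 12433 = 7895 kg VSS/d.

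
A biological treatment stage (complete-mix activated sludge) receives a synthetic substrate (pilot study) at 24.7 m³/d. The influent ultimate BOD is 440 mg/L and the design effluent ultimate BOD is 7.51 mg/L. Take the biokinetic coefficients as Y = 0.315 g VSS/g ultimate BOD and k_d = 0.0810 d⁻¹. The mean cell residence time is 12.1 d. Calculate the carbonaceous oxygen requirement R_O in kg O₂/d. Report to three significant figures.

Correct the yield for decay: Y_obs = Y/(1 + k_d θ_c) = 0.315 / (1 + 0.0810 × 12.1) = 0.315 / 1.980 = 0.1591.
Q·(S₀ − S) = 24.7 × (440 − 7.51) × 10⁻³ = 10.68 kg/d removed.
Net sludge production P_X = 0.1591 × 10.68 = 1.699 kg VSS/d.
Carbonaceous O₂ demand = substrate oxidised − cell-mass equivalent = 10.68 − 1.42 × 1.699 = 8.269 kg O₂/d.

R_O ≈ 8.27 kg O₂/d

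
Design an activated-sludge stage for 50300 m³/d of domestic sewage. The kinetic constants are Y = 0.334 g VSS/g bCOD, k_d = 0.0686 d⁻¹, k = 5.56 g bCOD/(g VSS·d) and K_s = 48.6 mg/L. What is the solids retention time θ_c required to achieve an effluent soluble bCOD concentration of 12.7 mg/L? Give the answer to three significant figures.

θ_c ≈ 3.16 d

At the target effluent, Y k S/(K_s+S) = 0.334×5.56×12.7/61.30 = 0.3847 d⁻¹.
Then 1/θ_c = μ − k_d = 0.3847 − 0.0686 = 0.3161 d⁻¹, giving θ_c = 3.163 d.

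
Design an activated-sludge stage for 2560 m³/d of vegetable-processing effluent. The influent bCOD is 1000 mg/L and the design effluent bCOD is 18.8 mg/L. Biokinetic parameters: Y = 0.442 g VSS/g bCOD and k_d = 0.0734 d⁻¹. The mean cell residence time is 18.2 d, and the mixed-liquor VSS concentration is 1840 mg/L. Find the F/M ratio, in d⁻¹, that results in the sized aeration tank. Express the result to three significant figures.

From the SRT design equation V = Y Q (S₀−S) θ_c / [X (1 + k_d θ_c)] = 0.442 × 2560 × (1000 − 18.8) × 18.2 / [1840 × (1 + 0.0734 × 18.2)] = 2.02×10^7 / 4298 = 4701 m³.
Food-to-microorganism ratio F/M = Q S₀ / (V X) = 2560 × 1000 / (4701 × 1840) = 0.2959 d⁻¹.

F/M ≈ 0.296 d⁻¹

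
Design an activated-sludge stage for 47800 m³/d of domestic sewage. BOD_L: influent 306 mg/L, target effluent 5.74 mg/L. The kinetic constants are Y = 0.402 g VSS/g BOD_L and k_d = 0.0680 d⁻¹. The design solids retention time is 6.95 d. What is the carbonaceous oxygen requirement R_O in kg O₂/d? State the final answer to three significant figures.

R_O ≈ 8790 kg O₂/d

The observed yield is Y_obs = Y/(1 + k_d·θ_c) = 0.402 / (1 + 0.0680 × 6.95) = 0.402 / 1.473 = 0.2730 g VSS per g BOD_L removed.
Substrate removed = Q·(S₀ − S) = 47800 m³/d × (306 − 5.74) g/m³ = 1.44×10^7 g/d = 14352 kg/d.
Biomass synthesised: P_X = Y_obs × 14352 = 3918 kg VSS/d.
R_O = Q·(S₀ − S) − 1.42·P_X = 14352 − 1.42 × 3918 = 8789 kg O₂/d.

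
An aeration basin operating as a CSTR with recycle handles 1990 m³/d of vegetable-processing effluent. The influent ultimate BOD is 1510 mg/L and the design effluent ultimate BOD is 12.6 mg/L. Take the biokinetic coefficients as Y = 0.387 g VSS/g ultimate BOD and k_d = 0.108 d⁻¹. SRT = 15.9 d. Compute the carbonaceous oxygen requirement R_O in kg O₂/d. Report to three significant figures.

R_O ≈ 2380 kg O₂/d

Correct the yield for decay: Y_obs = Y/(1 + k_d θ_c) = 0.387 / (1 + 0.108 × 15.9) = 0.387 / 2.717 = 0.1424.
Q·(S₀ − S) = 1990 × (1510 − 12.6) × 10⁻³ = 2980 kg/d removed.
Net sludge production P_X = 0.1424 × 2980 = 424.4 kg VSS/d.
R_O = Q·ΔS − 1.42 P_X = 2980 − 602.7 = 2377 kg O₂/d.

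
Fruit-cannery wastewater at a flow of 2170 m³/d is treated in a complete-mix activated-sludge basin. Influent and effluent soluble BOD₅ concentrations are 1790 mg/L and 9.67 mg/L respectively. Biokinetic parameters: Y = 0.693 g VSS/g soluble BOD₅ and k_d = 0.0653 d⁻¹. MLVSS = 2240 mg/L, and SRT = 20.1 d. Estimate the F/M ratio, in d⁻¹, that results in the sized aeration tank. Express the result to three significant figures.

Steady-state biomass mass balance: V·X·(1 + k_d·θ_c) = Y·Q·(S₀ − S)·θ_c, so V = 0.693 × 2170 × (1790 − 9.67) × 20.1 / [2240 × (1 + 0.0653 × 20.1)] = 5.38×10^7 / 5180 = 10389 m³.
Food-to-microorganism ratio F/M = Q S₀ / (V X) = 2170 × 1790 / (10389 × 2240) = 0.1669 d⁻¹.

F/M ≈ 0.167 d⁻¹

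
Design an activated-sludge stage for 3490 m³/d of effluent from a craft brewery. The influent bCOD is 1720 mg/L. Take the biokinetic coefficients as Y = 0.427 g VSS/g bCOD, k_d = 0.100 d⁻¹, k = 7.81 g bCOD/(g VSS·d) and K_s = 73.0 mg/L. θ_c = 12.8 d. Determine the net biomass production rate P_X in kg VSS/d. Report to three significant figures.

P_X ≈ 1120 kg VSS/d

From the Monod/SRT balance for a CMAS, S = K_s·(1+k_d θ_c)/[θ_c·(Y k − k_d) − 1] = 73.0 × (1 + 0.100 × 12.8) / [12.8 × (0.427 × 7.81 − 0.100) − 1] = 166.4 / 40.41 = 4.119 mg/L.
The observed yield is Y_obs = Y/(1 + k_d·θ_c) = 0.427 / (1 + 0.100 × 12.8) = 0.427 / 2.280 = 0.1873 g VSS per g bCOD removed.
Mass of bCOD removed per day: Q(S₀ − S) = 3490 × 1716 g/m³ = 5988 kg/d.
Net biomass production P_X = Y_obs × Q·(S₀ − S) = 0.1873 × 5988 = 1122 kg VSS/d.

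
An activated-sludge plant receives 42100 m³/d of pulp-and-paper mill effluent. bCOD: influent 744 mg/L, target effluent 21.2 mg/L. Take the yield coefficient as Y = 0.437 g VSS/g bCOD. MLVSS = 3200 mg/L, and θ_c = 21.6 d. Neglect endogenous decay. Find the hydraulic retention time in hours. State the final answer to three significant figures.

V·X = Y·Q·ΔS·θ_c gives V = 0.437 × 42100 × (744 − 21.2) × 21.6 / 3200 = 89761 m³.
HRT = V/Q = 89761 m³ / 42100 m³·d⁻¹ = 2.132 d × 24 = 51.17 h.

τ ≈ 51.2 h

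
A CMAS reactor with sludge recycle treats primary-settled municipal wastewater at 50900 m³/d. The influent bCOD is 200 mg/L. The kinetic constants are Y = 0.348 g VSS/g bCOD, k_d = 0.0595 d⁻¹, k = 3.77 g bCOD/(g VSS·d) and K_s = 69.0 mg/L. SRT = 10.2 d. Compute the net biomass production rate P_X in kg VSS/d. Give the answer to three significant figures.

From the Monod/SRT balance for a CMAS, S = K_s·(1+k_d θ_c)/[θ_c·(Y k − k_d) − 1] = 69.0 × (1 + 0.0595 × 10.2) / [10.2 × (0.348 × 3.77 − 0.0595) − 1] = 110.9 / 11.78 = 9.416 mg/L.
The observed yield is Y_obs = Y/(1 + k_d·θ_c) = 0.348 / (1 + 0.0595 × 10.2) = 0.348 / 1.607 = 0.2166 g VSS per g bCOD removed.
ΔS = 200 − 9.42 = 190.6 mg/L, so the substrate removal rate is 50900 × 190.6/1000 = 9701 kg bCOD/d.
So the net sludge growth is P_X = 0.2166 × 9701 = 2101 kg VSS/d.

P_X ≈ 2100 kg VSS/d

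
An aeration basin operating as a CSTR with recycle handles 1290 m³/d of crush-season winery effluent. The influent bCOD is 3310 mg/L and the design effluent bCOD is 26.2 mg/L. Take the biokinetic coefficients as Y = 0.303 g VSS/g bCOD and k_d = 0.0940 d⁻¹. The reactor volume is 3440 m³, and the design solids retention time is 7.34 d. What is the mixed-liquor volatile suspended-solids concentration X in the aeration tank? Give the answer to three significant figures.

X ≈ 1620 mg/L

From V·X·(1 + k_d·θ_c) = Y·Q·(S₀ − S)·θ_c: X = 0.303 × 1290 × (3310 − 26.2) × 7.34 / [3440 × (1 + 0.0940 × 7.34)] = 1621 mg/L.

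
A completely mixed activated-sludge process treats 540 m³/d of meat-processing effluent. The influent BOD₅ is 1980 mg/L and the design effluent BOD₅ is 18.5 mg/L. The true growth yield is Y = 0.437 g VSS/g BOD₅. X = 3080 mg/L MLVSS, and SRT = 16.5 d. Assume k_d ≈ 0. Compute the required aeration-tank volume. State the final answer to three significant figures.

Biomass mass balance (decay neglected): V·X = Y·Q·(S₀ − S)·θ_c, so V = 0.437 × 540 × (1980 − 18.5) × 16.5 / 3080 = 2480 m³.

V ≈ 2480 m³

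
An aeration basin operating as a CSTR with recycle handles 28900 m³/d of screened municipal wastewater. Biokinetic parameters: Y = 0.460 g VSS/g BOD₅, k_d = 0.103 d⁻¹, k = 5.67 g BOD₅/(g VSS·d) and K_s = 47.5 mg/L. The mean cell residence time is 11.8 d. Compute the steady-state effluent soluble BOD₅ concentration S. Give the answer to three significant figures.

S ≈ 3.68 mg/L

For a completely mixed reactor with recycle the Lawrence–McCarty relation gives S = K_s·(1 + k_d·θ_c) / [θ_c·(Y·k − k_d) − 1] = 47.5 × (1 + 0.103 × 11.8) / [11.8 × (0.460 × 5.67 − 0.103) − 1] = 105.2 / 28.56 = 3.684 mg/L.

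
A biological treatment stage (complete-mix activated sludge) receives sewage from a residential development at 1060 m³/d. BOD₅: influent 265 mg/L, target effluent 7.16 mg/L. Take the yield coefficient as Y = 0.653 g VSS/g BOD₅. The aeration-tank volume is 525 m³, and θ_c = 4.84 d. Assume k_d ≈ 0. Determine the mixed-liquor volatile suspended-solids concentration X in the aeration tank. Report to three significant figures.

X ≈ 1650 mg/L

From V·X = Y·Q·(S₀ − S)·θ_c (decay neglected): X = 0.653 × 1060 × (265 − 7.16) × 4.84 / 525 = 1645 mg/L.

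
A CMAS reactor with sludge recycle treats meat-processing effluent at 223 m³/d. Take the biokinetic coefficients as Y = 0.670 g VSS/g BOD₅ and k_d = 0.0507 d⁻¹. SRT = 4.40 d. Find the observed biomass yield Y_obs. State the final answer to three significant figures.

Y_obs = Y / (1 + k_d θ_c) = 0.670 / (1 + 0.0507 × 4.40) = 0.670 / 1.223 = 0.5478.

Y_obs ≈ 0.548 g VSS/g BOD₅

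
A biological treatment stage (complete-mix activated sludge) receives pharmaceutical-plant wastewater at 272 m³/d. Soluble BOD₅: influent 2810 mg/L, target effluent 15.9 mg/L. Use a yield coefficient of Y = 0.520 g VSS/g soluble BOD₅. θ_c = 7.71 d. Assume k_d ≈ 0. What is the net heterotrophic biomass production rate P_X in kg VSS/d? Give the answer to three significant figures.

With endogenous decay neglected, the observed yield equals the true yield: Y_obs = Y = 0.520 g VSS/g soluble BOD₅.
Mass of soluble BOD₅ removed per day: Q(S₀ − S) = 272 × 2794 g/m³ = 760.0 kg/d.
P_X = Y_obs · Q(S₀ − S) = 0.5200 × 760.0 = 395.2 kg VSS/d.

P_X ≈ 395 kg VSS/d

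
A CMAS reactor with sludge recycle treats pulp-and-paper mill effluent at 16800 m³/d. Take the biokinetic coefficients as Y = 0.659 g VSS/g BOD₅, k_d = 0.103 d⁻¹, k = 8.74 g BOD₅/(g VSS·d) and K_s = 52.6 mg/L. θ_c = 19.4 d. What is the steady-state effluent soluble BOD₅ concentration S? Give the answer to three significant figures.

For a completely mixed reactor with recycle the Lawrence–McCarty relation gives S = K_s·(1 + k_d·θ_c) / [θ_c·(Y·k − k_d) − 1] = 52.6 × (1 + 0.103 × 19.4) / [19.4 × (0.659 × 8.74 − 0.103) − 1] = 157.7 / 108.7 = 1.450 mg/L.

S ≈ 1.45 mg/L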